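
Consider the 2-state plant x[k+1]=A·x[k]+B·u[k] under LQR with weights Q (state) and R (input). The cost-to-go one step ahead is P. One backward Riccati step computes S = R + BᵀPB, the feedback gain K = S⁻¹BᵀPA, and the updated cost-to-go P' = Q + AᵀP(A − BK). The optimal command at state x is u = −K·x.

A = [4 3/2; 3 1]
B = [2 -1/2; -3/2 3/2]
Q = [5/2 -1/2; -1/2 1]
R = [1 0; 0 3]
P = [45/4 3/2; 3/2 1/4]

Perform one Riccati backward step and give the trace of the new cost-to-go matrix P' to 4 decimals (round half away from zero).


BᵀP = [20.2500 2.6250; -3.3750 -0.3750]
S = R + BᵀPB = [1 0; 0 3] + [36.5625 -6.1875; -6.1875 1.1250] = [37.5625 -6.1875; -6.1875 4.1250]
BᵀPA = [88.8750 33.0000; -14.6250 -5.4375]
K = S⁻¹·BᵀPA = [2.3669 0.8785; 0.0048 -0.0005]
A−BK = [-0.7313 -0.2572; 6.5430 2.3184]
AᵀP(A−BK) = [7.9666 2.9201; 2.9201 1.0708]
P' = Q + AᵀP(A−BK) = [10.4666 2.4201; 2.4201 2.0708]
tr(P') = 12.5375

12.5375


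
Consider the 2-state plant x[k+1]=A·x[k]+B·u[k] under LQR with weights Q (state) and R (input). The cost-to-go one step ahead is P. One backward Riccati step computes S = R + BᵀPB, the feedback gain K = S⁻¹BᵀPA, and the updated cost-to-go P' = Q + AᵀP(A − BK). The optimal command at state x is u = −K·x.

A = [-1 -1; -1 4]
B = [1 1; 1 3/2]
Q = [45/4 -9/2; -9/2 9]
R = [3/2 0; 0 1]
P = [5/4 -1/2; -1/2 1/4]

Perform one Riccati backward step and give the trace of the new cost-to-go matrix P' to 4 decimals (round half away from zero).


BᵀP = [0.7500 -0.2500; 0.5000 -0.1250]
S = R + BᵀPB = [3/2 0; 0 1] + [0.5000 0.3750; 0.3750 0.3125] = [2.0000 0.3750; 0.3750 1.3125]
BᵀPA = [-0.5000 -1.7500; -0.3750 -1.0000]
K = S⁻¹·BᵀPA = [-0.2075 -0.7736; -0.2264 -0.5409]
A−BK = [-0.5660 0.3145; -0.4528 5.5849]
AᵀP(A−BK) = [0.3113 1.1604; 1.1604 7.3553]
P' = Q + AᵀP(A−BK) = [11.5613 -3.3396; -3.3396 16.3553]
tr(P') = 27.9167

27.9167


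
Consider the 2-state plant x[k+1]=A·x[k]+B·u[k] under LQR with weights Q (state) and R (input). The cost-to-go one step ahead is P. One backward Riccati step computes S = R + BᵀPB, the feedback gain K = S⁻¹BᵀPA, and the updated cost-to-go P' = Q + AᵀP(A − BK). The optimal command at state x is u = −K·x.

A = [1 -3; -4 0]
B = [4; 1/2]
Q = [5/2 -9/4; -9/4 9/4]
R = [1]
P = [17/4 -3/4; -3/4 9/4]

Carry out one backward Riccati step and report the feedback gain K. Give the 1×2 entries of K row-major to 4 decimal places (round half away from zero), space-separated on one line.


BᵀP = [16.6250 -1.8750]
S = R + BᵀPB = [1] + [65.5625] = [66.5625]
BᵀPA = [24.1250 -49.8750]
K = S⁻¹·BᵀPA = [0.3624 -0.7493]
A−BK = [-0.4498 -0.0028; -4.1812 0.3746]
AᵀP(A−BK) = [37.5061 -3.6732; -3.6732 0.8789]
P' = Q + AᵀP(A−BK) = [40.0061 -5.9232; -5.9232 3.1289]
tr(P') = 43.1350

0.3624 -0.7493


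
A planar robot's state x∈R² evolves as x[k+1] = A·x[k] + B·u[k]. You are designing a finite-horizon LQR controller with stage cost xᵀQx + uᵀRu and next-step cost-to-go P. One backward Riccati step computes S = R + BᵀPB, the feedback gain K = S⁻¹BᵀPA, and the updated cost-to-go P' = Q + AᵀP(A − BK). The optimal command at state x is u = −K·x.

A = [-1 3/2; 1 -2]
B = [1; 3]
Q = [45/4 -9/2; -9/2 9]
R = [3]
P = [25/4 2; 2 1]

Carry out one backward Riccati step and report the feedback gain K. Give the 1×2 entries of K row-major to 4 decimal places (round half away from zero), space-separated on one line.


-0.2397 0.2769

BᵀP = [12.2500 5.0000]
S = R + BᵀPB = [3] + [27.2500] = [30.2500]
BᵀPA = [-7.2500 8.3750]
K = S⁻¹·BᵀPA = [-0.2397 0.2769]
A−BK = [-0.7603 1.2231; 1.7190 -2.8306]
AᵀP(A−BK) = [1.5124 -2.3678; -2.3678 3.7438]
P' = Q + AᵀP(A−BK) = [12.7624 -6.8678; -6.8678 12.7438]
tr(P') = 25.5062


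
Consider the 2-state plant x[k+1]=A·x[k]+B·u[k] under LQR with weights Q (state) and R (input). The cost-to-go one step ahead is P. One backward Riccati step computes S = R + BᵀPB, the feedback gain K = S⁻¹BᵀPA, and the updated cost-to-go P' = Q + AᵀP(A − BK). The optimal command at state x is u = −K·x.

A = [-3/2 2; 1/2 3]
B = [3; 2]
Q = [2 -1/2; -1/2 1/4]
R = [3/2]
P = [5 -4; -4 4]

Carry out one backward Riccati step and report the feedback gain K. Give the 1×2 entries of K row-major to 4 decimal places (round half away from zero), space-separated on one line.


BᵀP = [7.0000 -4.0000]
S = R + BᵀPB = [3/2] + [13.0000] = [14.5000]
BᵀPA = [-12.5000 2.0000]
K = S⁻¹·BᵀPA = [-0.8621 0.1379]
A−BK = [1.0862 1.5862; 2.2241 2.7241]
AᵀP(A−BK) = [7.4741 6.7241; 6.7241 7.7241]
P' = Q + AᵀP(A−BK) = [9.4741 6.2241; 6.2241 7.9741]
tr(P') = 17.4483

-0.8621 0.1379


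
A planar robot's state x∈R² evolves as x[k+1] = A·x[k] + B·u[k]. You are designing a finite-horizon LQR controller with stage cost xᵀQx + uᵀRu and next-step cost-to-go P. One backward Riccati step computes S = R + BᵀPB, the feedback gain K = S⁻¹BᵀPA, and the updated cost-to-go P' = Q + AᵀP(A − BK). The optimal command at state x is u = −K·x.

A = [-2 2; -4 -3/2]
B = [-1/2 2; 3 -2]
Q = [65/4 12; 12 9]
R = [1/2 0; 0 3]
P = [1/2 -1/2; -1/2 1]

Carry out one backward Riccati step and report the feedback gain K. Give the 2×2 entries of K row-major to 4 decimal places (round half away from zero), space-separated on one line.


-0.9748 -0.5350 -0.1345 0.2423

BᵀP = [-1.7500 3.2500; 2.0000 -3.0000]
S = R + BᵀPB = [1/2 0; 0 3] + [10.6250 -10.0000; -10.0000 10.0000] = [11.1250 -10.0000; -10.0000 13.0000]
BᵀPA = [-9.5000 -8.3750; 8.0000 8.5000]
K = S⁻¹·BᵀPA = [-0.9748 -0.5350; -0.1345 0.2423]
A−BK = [-2.2185 1.2479; -1.3445 0.5896]
AᵀP(A−BK) = [1.8151 -0.5210; -0.5210 0.7097]
P' = Q + AᵀP(A−BK) = [18.0651 11.4790; 11.4790 9.7097]
tr(P') = 27.7749


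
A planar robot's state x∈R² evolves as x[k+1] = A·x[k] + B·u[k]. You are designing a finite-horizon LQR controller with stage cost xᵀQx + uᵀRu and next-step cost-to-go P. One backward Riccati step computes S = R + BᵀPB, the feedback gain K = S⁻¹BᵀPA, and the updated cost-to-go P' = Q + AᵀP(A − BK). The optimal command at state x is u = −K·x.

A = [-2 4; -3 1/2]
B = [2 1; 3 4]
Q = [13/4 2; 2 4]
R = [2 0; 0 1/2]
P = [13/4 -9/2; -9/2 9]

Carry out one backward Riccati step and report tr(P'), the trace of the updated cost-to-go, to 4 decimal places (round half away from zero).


18.7660

BᵀP = [-7.0000 18.0000; -14.7500 31.5000]
S = R + BᵀPB = [2 0; 0 1/2] + [40.0000 65.0000; 65.0000 111.2500] = [42.0000 65.0000; 65.0000 111.7500]
BᵀPA = [-40.0000 -19.0000; -65.0000 -43.2500]
K = S⁻¹·BᵀPA = [-0.5229 1.4685; -0.2775 -1.2412]
A−BK = [-0.6766 2.3042; -0.3212 1.0592]
AᵀP(A−BK) = [1.0459 -2.9370; -2.9370 10.4701]
P' = Q + AᵀP(A−BK) = [4.2959 -0.9370; -0.9370 14.4701]
tr(P') = 18.7660


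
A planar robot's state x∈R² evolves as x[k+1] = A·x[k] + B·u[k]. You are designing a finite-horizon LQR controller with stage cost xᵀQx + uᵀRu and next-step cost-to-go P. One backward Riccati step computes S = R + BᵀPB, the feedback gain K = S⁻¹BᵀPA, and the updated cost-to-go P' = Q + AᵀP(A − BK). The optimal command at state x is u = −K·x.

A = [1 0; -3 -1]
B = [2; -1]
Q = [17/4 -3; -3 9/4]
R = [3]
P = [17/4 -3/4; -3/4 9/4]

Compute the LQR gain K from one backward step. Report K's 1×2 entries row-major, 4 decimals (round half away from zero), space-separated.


BᵀP = [9.2500 -3.7500]
S = R + BᵀPB = [3] + [22.2500] = [25.2500]
BᵀPA = [20.5000 3.7500]
K = S⁻¹·BᵀPA = [0.8119 0.1485]
A−BK = [-0.6238 -0.2970; -2.1881 -0.8515]
AᵀP(A−BK) = [12.3564 4.4554; 4.4554 1.6931]
P' = Q + AᵀP(A−BK) = [16.6064 1.4554; 1.4554 3.9431]
tr(P') = 20.5495

0.8119 0.1485


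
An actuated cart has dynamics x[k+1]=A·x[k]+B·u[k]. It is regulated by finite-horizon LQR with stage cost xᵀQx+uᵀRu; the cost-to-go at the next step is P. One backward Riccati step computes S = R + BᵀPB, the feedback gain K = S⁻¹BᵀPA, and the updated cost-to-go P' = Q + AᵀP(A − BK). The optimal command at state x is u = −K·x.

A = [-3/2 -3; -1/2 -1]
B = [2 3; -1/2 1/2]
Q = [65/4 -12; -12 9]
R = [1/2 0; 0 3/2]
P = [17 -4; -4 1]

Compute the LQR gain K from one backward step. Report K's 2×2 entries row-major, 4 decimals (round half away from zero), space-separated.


-0.3789 -0.7578 -0.1992 -0.3984

BᵀP = [36.0000 -8.5000; 49.0000 -11.5000]
S = R + BᵀPB = [1/2 0; 0 3/2] + [76.2500 103.7500; 103.7500 141.2500] = [76.7500 103.7500; 103.7500 142.7500]
BᵀPA = [-49.7500 -99.5000; -67.7500 -135.5000]
K = S⁻¹·BᵀPA = [-0.3789 -0.7578; -0.1992 -0.3984]
A−BK = [-0.1445 -0.2891; -0.5898 -1.1797]
AᵀP(A−BK) = [0.1523 0.3047; 0.3047 0.6094]
P' = Q + AᵀP(A−BK) = [16.4023 -11.6953; -11.6953 9.6094]
tr(P') = 26.0117


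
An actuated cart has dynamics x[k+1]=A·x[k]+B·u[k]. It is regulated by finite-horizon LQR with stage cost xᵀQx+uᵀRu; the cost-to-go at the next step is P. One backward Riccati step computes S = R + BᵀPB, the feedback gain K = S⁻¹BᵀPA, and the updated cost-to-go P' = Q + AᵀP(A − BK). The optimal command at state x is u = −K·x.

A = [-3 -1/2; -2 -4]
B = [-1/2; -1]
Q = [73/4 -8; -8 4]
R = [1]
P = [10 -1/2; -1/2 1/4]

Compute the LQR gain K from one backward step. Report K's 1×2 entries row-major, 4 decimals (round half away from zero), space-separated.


BᵀP = [-4.5000 0.0000]
S = R + BᵀPB = [1] + [2.2500] = [3.2500]
BᵀPA = [13.5000 2.2500]
K = S⁻¹·BᵀPA = [4.1538 0.6923]
A−BK = [-0.9231 -0.1538; 2.1538 -3.3077]
AᵀP(A−BK) = [28.9231 1.1538; 1.1538 2.9423]
P' = Q + AᵀP(A−BK) = [47.1731 -6.8462; -6.8462 6.9423]
tr(P') = 54.1154

4.1538 0.6923


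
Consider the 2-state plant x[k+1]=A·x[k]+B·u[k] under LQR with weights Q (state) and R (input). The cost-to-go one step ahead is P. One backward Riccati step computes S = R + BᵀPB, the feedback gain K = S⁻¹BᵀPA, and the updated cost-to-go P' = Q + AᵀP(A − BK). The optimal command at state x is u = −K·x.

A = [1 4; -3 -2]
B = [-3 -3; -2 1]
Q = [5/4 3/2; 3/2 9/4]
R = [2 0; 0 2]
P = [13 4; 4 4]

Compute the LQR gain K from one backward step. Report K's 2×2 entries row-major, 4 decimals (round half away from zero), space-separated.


0.7532 0.1013 -1.0316 -1.3763

BᵀP = [-47.0000 -20.0000; -35.0000 -8.0000]
S = R + BᵀPB = [2 0; 0 2] + [181.0000 121.0000; 121.0000 97.0000] = [183.0000 121.0000; 121.0000 99.0000]
BᵀPA = [13.0000 -148.0000; -11.0000 -124.0000]
K = S⁻¹·BᵀPA = [0.7532 0.1013; -1.0316 -1.3763]
A−BK = [0.1646 0.1749; -0.4620 -0.4212]
AᵀP(A−BK) = [3.8608 3.5443; 3.5443 4.3268]
P' = Q + AᵀP(A−BK) = [5.1108 5.0443; 5.0443 6.5768]
tr(P') = 11.6876


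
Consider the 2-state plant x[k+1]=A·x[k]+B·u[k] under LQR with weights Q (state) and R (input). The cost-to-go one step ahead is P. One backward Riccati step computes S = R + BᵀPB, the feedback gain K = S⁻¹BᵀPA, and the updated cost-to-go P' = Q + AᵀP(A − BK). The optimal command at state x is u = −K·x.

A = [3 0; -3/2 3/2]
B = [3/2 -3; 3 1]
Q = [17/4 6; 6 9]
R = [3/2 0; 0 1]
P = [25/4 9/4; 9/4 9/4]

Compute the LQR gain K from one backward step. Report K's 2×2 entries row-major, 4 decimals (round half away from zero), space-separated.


-0.0973 0.3947 -1.0103 0.1815

BᵀP = [16.1250 10.1250; -16.5000 -4.5000]
S = R + BᵀPB = [3/2 0; 0 1] + [54.5625 -38.2500; -38.2500 45.0000] = [56.0625 -38.2500; -38.2500 46.0000]
BᵀPA = [33.1875 15.1875; -42.7500 -6.7500]
K = S⁻¹·BᵀPA = [-0.0973 0.3947; -1.0103 0.1815]
A−BK = [0.1152 -0.0476; -0.1979 0.1343]
AᵀP(A−BK) = [1.1033 -0.2790; -0.2790 0.2926]
P' = Q + AᵀP(A−BK) = [5.3533 5.7210; 5.7210 9.2926]
tr(P') = 14.6459


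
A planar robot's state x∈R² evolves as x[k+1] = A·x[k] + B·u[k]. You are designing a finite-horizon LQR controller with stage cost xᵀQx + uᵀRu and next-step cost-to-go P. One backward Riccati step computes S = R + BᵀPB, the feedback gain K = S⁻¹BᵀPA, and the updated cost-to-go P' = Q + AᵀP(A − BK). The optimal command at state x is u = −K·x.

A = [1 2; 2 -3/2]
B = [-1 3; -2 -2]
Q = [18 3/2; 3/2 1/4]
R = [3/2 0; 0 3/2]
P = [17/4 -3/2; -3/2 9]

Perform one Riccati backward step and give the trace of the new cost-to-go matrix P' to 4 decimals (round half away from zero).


BᵀP = [-1.2500 -16.5000; 15.7500 -22.5000]
S = R + BᵀPB = [3/2 0; 0 3/2] + [34.2500 29.2500; 29.2500 92.2500] = [35.7500 29.2500; 29.2500 93.7500]
BᵀPA = [-34.2500 22.2500; -29.2500 65.2500]
K = S⁻¹·BᵀPA = [-0.9437 0.0711; -0.0176 0.6738]
A−BK = [0.1091 0.0496; 0.0775 -0.0102]
AᵀP(A−BK) = [1.4155 -0.1066; -0.1066 0.7015]
P' = Q + AᵀP(A−BK) = [19.4155 1.3934; 1.3934 0.9515]
tr(P') = 20.3670

20.3670


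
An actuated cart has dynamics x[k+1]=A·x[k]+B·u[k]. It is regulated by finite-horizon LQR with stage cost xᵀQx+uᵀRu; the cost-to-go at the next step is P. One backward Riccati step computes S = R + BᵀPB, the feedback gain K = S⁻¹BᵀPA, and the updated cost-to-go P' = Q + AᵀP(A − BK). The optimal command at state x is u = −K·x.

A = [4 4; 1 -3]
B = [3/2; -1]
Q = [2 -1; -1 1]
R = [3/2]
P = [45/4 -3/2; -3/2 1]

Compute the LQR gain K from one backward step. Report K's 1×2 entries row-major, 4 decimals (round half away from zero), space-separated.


BᵀP = [18.3750 -3.2500]
S = R + BᵀPB = [3/2] + [30.8125] = [32.3125]
BᵀPA = [70.2500 83.2500]
K = S⁻¹·BᵀPA = [2.1741 2.5764]
A−BK = [0.7389 0.1354; 3.1741 -0.4236]
AᵀP(A−BK) = [16.2708 8.0077; 8.0077 10.5145]
P' = Q + AᵀP(A−BK) = [18.2708 7.0077; 7.0077 11.5145]
tr(P') = 29.7853

2.1741 2.5764


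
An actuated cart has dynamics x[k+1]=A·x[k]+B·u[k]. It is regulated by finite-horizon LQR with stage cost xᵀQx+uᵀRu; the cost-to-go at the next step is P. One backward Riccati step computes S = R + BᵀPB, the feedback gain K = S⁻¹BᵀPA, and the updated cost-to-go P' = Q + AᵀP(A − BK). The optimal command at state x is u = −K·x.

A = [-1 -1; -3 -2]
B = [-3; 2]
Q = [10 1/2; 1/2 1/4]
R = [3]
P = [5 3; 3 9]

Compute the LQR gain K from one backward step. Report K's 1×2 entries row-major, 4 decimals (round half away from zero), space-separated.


BᵀP = [-9.0000 9.0000]
S = R + BᵀPB = [3] + [45.0000] = [48.0000]
BᵀPA = [-18.0000 -9.0000]
K = S⁻¹·BᵀPA = [-0.3750 -0.1875]
A−BK = [-2.1250 -1.5625; -2.2500 -1.6250]
AᵀP(A−BK) = [97.2500 70.6250; 70.6250 51.3125]
P' = Q + AᵀP(A−BK) = [107.2500 71.1250; 71.1250 51.5625]
tr(P') = 158.8125

-0.3750 -0.1875


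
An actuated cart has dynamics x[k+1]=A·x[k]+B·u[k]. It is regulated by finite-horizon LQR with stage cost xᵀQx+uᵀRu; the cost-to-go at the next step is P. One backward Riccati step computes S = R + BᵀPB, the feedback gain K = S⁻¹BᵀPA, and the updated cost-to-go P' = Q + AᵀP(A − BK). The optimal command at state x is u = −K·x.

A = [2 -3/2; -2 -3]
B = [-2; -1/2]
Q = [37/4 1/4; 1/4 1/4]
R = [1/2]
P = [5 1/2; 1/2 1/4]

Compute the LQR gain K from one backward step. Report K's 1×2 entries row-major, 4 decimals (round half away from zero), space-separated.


-0.8464 0.8696

BᵀP = [-10.2500 -1.1250]
S = R + BᵀPB = [1/2] + [21.0625] = [21.5625]
BᵀPA = [-18.2500 18.7500]
K = S⁻¹·BᵀPA = [-0.8464 0.8696]
A−BK = [0.3072 0.2391; -2.4232 -2.5652]
AᵀP(A−BK) = [1.5536 0.8696; 0.8696 1.6957]
P' = Q + AᵀP(A−BK) = [10.8036 1.1196; 1.1196 1.9457]
tr(P') = 12.7493


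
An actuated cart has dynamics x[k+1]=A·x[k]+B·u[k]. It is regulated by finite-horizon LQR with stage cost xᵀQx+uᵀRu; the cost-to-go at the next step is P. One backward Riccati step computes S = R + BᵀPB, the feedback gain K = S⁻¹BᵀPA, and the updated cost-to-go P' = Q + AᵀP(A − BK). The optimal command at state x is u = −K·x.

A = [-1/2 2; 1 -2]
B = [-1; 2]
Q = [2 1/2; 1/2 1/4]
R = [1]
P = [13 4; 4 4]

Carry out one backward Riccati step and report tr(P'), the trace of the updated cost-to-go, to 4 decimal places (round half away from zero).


BᵀP = [-5.0000 4.0000]
S = R + BᵀPB = [1] + [13.0000] = [14.0000]
BᵀPA = [6.5000 -18.0000]
K = S⁻¹·BᵀPA = [0.4643 -1.2857]
A−BK = [-0.0357 0.7143; 0.0714 0.5714]
AᵀP(A−BK) = [0.2321 -0.6429; -0.6429 12.8571]
P' = Q + AᵀP(A−BK) = [2.2321 -0.1429; -0.1429 13.1071]
tr(P') = 15.3393

15.3393


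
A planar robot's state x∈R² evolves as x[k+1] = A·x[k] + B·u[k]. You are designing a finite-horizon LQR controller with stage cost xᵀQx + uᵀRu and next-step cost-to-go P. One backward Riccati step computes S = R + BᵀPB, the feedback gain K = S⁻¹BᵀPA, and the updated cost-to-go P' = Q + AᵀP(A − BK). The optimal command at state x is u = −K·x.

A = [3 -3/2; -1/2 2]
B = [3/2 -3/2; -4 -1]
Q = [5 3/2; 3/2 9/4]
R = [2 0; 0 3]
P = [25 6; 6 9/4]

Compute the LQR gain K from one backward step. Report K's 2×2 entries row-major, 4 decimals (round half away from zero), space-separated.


BᵀP = [13.5000 0.0000; -43.5000 -11.2500]
S = R + BᵀPB = [2 0; 0 3] + [20.2500 -20.2500; -20.2500 76.5000] = [22.2500 -20.2500; -20.2500 79.5000]
BᵀPA = [40.5000 -20.2500; -124.8750 42.7500]
K = S⁻¹·BᵀPA = [0.5086 -0.5477; -1.4412 0.3982]
A−BK = [0.0753 -0.0811; 0.0930 0.2075]
AᵀP(A−BK) = [6.9940 -2.3397; -2.3397 1.1351]
P' = Q + AᵀP(A−BK) = [11.9940 -0.8397; -0.8397 3.3851]
tr(P') = 15.3791

0.5086 -0.5477 -1.4412 0.3982


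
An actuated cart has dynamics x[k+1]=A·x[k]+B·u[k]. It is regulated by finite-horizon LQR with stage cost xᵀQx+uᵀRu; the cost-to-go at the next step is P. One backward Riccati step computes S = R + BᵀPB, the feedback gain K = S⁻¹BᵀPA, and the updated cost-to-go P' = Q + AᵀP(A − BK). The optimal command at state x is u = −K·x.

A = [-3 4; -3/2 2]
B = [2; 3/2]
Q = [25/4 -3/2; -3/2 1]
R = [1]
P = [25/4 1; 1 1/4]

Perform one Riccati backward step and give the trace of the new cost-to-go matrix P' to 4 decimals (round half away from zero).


BᵀP = [14.0000 2.3750]
S = R + BᵀPB = [1] + [31.5625] = [32.5625]
BᵀPA = [-45.5625 60.7500]
K = S⁻¹·BᵀPA = [-1.3992 1.8656]
A−BK = [-0.2015 0.2687; 0.5988 -0.7985]
AᵀP(A−BK) = [2.0600 -2.7466; -2.7466 3.6622]
P' = Q + AᵀP(A−BK) = [8.3100 -4.2466; -4.2466 4.6622]
tr(P') = 12.9722

12.9722


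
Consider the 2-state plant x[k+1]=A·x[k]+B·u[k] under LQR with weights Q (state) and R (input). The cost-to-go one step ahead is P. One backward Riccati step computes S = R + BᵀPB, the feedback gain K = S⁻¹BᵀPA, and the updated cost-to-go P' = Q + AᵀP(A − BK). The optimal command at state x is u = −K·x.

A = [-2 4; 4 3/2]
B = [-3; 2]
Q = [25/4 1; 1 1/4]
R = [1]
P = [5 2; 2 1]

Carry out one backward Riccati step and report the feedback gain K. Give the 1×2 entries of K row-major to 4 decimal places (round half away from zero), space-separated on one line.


BᵀP = [-11.0000 -4.0000]
S = R + BᵀPB = [1] + [25.0000] = [26.0000]
BᵀPA = [6.0000 -50.0000]
K = S⁻¹·BᵀPA = [0.2308 -1.9231]
A−BK = [-1.3077 -1.7692; 3.5385 5.3462]
AᵀP(A−BK) = [2.6154 3.5385; 3.5385 10.0962]
P' = Q + AᵀP(A−BK) = [8.8654 4.5385; 4.5385 10.3462]
tr(P') = 19.2115

0.2308 -1.9231


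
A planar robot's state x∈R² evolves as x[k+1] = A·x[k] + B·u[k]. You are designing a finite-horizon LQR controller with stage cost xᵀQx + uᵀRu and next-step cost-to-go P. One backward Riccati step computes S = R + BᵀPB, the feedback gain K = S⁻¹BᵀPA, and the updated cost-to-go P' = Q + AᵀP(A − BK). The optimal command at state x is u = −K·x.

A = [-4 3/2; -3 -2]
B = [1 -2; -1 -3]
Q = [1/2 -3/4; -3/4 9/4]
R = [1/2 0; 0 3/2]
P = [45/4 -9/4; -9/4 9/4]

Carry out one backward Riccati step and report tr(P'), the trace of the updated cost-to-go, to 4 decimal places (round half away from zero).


BᵀP = [13.5000 -4.5000; -15.7500 -2.2500]
S = R + BᵀPB = [1/2 0; 0 3/2] + [18.0000 -13.5000; -13.5000 38.2500] = [18.5000 -13.5000; -13.5000 39.7500]
BᵀPA = [-40.5000 29.2500; 69.7500 -19.1250]
K = S⁻¹·BᵀPA = [-1.2081 1.6353; 1.3444 0.0742]
A−BK = [-0.1031 0.0132; -0.1749 -0.1420]
AᵀP(A−BK) = [3.5481 -0.8253; -0.8253 1.4011]
P' = Q + AᵀP(A−BK) = [4.0481 -1.5753; -1.5753 3.6511]
tr(P') = 7.6992

7.6992


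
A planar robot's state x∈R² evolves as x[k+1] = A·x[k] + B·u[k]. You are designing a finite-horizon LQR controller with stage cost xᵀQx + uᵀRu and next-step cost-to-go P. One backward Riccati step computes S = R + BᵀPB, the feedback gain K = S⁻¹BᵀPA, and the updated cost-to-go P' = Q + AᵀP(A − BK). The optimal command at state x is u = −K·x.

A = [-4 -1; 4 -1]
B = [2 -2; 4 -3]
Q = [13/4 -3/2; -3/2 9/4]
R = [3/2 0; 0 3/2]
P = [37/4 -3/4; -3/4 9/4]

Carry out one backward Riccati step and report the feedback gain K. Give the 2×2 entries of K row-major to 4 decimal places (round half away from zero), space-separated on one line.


3.0835 0.0243 4.2003 0.4583

BᵀP = [15.5000 7.5000; -16.2500 -5.2500]
S = R + BᵀPB = [3/2 0; 0 3/2] + [61.0000 -53.5000; -53.5000 48.2500] = [62.5000 -53.5000; -53.5000 49.7500]
BᵀPA = [-32.0000 -23.0000; 44.0000 21.5000]
K = S⁻¹·BᵀPA = [3.0835 0.0243; 4.2003 0.4583]
A−BK = [-1.7663 -0.1320; 4.2671 0.2777]
AᵀP(A−BK) = [121.8574 8.6131; 8.6131 0.7056]
P' = Q + AᵀP(A−BK) = [125.1074 7.1131; 7.1131 2.9556]
tr(P') = 128.0630


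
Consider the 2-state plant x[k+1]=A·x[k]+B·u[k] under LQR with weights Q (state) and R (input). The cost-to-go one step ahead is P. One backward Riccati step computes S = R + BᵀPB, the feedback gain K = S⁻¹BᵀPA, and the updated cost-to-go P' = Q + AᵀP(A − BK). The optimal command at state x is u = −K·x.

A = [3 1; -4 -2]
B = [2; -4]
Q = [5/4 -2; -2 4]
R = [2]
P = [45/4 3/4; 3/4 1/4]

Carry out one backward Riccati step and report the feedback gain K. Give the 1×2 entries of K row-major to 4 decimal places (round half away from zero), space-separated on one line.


1.4487 0.4744

BᵀP = [19.5000 0.5000]
S = R + BᵀPB = [2] + [37.0000] = [39.0000]
BᵀPA = [56.5000 18.5000]
K = S⁻¹·BᵀPA = [1.4487 0.4744]
A−BK = [0.1026 0.0513; 1.7949 -0.1026]
AᵀP(A−BK) = [5.3974 1.4487; 1.4487 0.4744]
P' = Q + AᵀP(A−BK) = [6.6474 -0.5513; -0.5513 4.4744]
tr(P') = 11.1218


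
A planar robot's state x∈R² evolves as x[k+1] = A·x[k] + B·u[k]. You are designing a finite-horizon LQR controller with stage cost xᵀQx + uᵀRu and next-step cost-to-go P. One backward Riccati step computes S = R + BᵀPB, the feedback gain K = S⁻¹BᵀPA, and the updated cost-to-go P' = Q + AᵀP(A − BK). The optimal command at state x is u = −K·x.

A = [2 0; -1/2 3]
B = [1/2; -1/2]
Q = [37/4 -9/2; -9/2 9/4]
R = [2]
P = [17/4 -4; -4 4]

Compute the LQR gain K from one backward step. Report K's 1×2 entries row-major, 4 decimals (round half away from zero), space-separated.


1.6907 -1.9794

BᵀP = [4.1250 -4.0000]
S = R + BᵀPB = [2] + [4.0625] = [6.0625]
BᵀPA = [10.2500 -12.0000]
K = S⁻¹·BᵀPA = [1.6907 -1.9794]
A−BK = [1.1546 0.9897; 0.3454 2.0103]
AᵀP(A−BK) = [8.6701 -9.7113; -9.7113 12.2474]
P' = Q + AᵀP(A−BK) = [17.9201 -14.2113; -14.2113 14.4974]
tr(P') = 32.4175


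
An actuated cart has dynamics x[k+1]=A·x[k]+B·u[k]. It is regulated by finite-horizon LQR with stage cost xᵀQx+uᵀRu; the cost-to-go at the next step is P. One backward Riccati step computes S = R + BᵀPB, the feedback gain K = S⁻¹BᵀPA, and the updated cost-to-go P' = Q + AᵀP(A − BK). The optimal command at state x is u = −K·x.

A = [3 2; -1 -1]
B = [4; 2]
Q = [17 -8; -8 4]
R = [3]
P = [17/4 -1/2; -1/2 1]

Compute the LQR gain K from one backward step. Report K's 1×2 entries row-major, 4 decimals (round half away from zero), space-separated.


0.7164 0.4776

BᵀP = [16.0000 0.0000]
S = R + BᵀPB = [3] + [64.0000] = [67.0000]
BᵀPA = [48.0000 32.0000]
K = S⁻¹·BᵀPA = [0.7164 0.4776]
A−BK = [0.1343 0.0896; -2.4328 -1.9552]
AᵀP(A−BK) = [7.8619 6.0746; 6.0746 4.7164]
P' = Q + AᵀP(A−BK) = [24.8619 -1.9254; -1.9254 8.7164]
tr(P') = 33.5784


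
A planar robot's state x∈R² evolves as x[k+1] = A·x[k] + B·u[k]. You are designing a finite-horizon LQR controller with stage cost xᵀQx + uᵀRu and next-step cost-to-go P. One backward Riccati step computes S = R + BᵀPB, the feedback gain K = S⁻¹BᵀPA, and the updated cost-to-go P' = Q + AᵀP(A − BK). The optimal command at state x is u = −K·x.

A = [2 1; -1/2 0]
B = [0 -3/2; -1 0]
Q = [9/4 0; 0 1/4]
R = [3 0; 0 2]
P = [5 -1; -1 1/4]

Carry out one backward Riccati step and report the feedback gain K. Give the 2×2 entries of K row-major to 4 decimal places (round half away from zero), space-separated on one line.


BᵀP = [1.0000 -0.2500; -7.5000 1.5000]
S = R + BᵀPB = [3 0; 0 2] + [0.2500 -1.5000; -1.5000 11.2500] = [3.2500 -1.5000; -1.5000 13.2500]
BᵀPA = [2.1250 1.0000; -15.7500 -7.5000]
K = S⁻¹·BᵀPA = [0.1110 0.0490; -1.1761 -0.5605]
A−BK = [0.2358 0.1593; -0.3890 0.0490]
AᵀP(A−BK) = [3.3028 1.5681; 1.5681 0.7473]
P' = Q + AᵀP(A−BK) = [5.5528 1.5681; 1.5681 0.9973]
tr(P') = 6.5502

0.1110 0.0490 -1.1761 -0.5605


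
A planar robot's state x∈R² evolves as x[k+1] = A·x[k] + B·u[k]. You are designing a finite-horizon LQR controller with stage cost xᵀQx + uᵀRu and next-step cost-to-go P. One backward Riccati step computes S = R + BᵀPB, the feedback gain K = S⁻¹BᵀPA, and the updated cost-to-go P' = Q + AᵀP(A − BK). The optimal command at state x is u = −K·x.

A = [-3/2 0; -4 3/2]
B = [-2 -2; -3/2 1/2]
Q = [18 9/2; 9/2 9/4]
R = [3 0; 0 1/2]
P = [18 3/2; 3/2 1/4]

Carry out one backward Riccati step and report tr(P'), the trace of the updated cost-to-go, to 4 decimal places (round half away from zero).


BᵀP = [-38.2500 -3.3750; -35.2500 -2.8750]
S = R + BᵀPB = [3 0; 0 1/2] + [81.5625 74.8125; 74.8125 69.0625] = [84.5625 74.8125; 74.8125 69.5625]
BᵀPA = [70.8750 -5.0625; 64.3750 -4.3125]
K = S⁻¹·BᵀPA = [0.4000 -0.1034; 0.4952 0.0493]
A−BK = [0.2905 -0.1084; -3.6476 1.3202]
AᵀP(A−BK) = [2.2690 -0.7143; -0.7143 0.2512]
P' = Q + AᵀP(A−BK) = [20.2690 3.7857; 3.7857 2.5012]
tr(P') = 22.7703

22.7703


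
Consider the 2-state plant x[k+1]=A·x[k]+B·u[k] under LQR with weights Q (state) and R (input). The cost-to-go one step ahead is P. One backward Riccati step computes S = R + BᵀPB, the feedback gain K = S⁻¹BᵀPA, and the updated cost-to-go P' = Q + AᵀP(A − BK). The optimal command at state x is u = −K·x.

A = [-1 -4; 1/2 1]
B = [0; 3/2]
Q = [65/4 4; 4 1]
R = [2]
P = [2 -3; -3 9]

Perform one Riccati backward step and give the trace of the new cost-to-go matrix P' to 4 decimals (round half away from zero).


39.2163

BᵀP = [-4.5000 13.5000]
S = R + BᵀPB = [2] + [20.2500] = [22.2500]
BᵀPA = [11.2500 31.5000]
K = S⁻¹·BᵀPA = [0.5056 1.4157]
A−BK = [-1.0000 -4.0000; -0.2584 -1.1236]
AᵀP(A−BK) = [1.5618 5.5730; 5.5730 20.4045]
P' = Q + AᵀP(A−BK) = [17.8118 9.5730; 9.5730 21.4045]
tr(P') = 39.2163


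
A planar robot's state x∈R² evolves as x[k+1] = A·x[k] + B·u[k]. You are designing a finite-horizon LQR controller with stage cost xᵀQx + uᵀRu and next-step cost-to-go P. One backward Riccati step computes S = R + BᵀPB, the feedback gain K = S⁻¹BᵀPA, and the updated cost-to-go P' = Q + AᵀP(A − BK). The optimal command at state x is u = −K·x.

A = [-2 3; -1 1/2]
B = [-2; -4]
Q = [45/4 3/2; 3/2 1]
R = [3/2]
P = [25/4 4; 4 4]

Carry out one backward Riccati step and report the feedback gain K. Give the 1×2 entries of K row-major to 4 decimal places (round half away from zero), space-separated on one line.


0.5243 -0.6311

BᵀP = [-28.5000 -24.0000]
S = R + BᵀPB = [3/2] + [153.0000] = [154.5000]
BᵀPA = [81.0000 -97.5000]
K = S⁻¹·BᵀPA = [0.5243 -0.6311]
A−BK = [-0.9515 1.7379; 1.0971 -2.0243]
AᵀP(A−BK) = [2.5340 -4.3835; -4.3835 7.7209]
P' = Q + AᵀP(A−BK) = [13.7840 -2.8835; -2.8835 8.7209]
tr(P') = 22.5049


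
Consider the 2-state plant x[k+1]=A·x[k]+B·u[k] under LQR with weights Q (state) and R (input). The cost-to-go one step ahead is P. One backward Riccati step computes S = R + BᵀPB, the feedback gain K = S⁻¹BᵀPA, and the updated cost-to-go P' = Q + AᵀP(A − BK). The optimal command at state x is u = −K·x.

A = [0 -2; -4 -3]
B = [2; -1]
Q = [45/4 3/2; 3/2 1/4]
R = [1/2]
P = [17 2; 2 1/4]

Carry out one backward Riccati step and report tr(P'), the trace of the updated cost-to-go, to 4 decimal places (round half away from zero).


BᵀP = [32.0000 3.7500]
S = R + BᵀPB = [1/2] + [60.2500] = [60.7500]
BᵀPA = [-15.0000 -75.2500]
K = S⁻¹·BᵀPA = [-0.2469 -1.2387]
A−BK = [0.4938 0.4774; -4.2469 -4.2387]
AᵀP(A−BK) = [0.2963 0.4198; 0.4198 1.0391]
P' = Q + AᵀP(A−BK) = [11.5463 1.9198; 1.9198 1.2891]
tr(P') = 12.8354

12.8354


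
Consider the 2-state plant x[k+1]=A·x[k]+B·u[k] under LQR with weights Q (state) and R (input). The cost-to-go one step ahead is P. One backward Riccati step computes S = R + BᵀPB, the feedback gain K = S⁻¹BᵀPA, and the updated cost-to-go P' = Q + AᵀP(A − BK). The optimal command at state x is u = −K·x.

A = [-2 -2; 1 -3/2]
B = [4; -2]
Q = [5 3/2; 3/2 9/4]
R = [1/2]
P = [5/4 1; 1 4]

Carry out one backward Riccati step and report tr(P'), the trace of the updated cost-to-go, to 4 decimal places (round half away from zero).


27.3720

BᵀP = [3.0000 -4.0000]
S = R + BᵀPB = [1/2] + [20.0000] = [20.5000]
BᵀPA = [-10.0000 0.0000]
K = S⁻¹·BᵀPA = [-0.4878 0.0000]
A−BK = [-0.0488 -2.0000; 0.0244 -1.5000]
AᵀP(A−BK) = [0.1220 0.0000; 0.0000 20.0000]
P' = Q + AᵀP(A−BK) = [5.1220 1.5000; 1.5000 22.2500]
tr(P') = 27.3720


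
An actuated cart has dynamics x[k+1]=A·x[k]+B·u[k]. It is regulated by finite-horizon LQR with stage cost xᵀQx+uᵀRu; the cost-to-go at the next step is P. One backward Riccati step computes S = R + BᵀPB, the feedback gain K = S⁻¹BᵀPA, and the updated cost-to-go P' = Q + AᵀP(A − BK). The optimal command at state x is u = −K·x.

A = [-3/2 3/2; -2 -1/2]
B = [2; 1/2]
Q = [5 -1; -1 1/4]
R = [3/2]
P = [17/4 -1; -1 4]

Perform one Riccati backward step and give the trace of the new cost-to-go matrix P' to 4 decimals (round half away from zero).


BᵀP = [8.0000 0.0000]
S = R + BᵀPB = [3/2] + [16.0000] = [17.5000]
BᵀPA = [-12.0000 12.0000]
K = S⁻¹·BᵀPA = [-0.6857 0.6857]
A−BK = [-0.1286 0.1286; -1.6571 -0.8429]
AᵀP(A−BK) = [11.3339 4.9161; 4.9161 3.8339]
P' = Q + AᵀP(A−BK) = [16.3339 3.9161; 3.9161 4.0839]
tr(P') = 20.4179

20.4179


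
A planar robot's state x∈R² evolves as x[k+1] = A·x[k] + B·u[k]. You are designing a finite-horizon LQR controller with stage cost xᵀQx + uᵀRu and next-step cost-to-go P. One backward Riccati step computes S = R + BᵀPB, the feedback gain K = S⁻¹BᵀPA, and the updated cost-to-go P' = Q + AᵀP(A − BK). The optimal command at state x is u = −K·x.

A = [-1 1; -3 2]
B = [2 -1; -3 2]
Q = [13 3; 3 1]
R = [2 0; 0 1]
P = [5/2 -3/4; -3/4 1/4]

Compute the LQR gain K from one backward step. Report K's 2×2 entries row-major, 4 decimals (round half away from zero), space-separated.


-0.0224 0.0826 -0.0017 -0.0706

BᵀP = [7.2500 -2.2500; -4.0000 1.2500]
S = R + BᵀPB = [2 0; 0 1] + [21.2500 -11.7500; -11.7500 6.5000] = [23.2500 -11.7500; -11.7500 7.5000]
BᵀPA = [-0.5000 2.7500; 0.2500 -1.5000]
K = S⁻¹·BᵀPA = [-0.0224 0.0826; -0.0017 -0.0706]
A−BK = [-0.9570 0.7642; -3.0637 2.3890]
AᵀP(A−BK) = [0.2392 -0.1910; -0.1910 0.1670]
P' = Q + AᵀP(A−BK) = [13.2392 2.8090; 2.8090 1.1670]
tr(P') = 14.4062


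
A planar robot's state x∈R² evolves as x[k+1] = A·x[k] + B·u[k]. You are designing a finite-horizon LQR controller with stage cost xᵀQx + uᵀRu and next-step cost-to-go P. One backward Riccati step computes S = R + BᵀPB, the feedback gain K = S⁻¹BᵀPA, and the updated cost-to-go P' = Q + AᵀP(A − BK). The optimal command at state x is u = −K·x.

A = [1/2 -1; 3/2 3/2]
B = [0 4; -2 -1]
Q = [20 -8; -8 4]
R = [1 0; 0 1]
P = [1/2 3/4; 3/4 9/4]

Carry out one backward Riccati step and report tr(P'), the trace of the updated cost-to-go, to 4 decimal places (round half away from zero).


BᵀP = [-1.5000 -4.5000; 1.2500 0.7500]
S = R + BᵀPB = [1 0; 0 1] + [9.0000 -1.5000; -1.5000 4.2500] = [10.0000 -1.5000; -1.5000 5.2500]
BᵀPA = [-7.5000 -5.2500; 1.7500 -0.1250]
K = S⁻¹·BᵀPA = [-0.7313 -0.5522; 0.1244 -0.1816]
A−BK = [0.0025 -0.2736; 0.1617 0.2139]
AᵀP(A−BK) = [0.6098 0.4260; 0.4260 0.3905]
P' = Q + AᵀP(A−BK) = [20.6098 -7.5740; -7.5740 4.3905]
tr(P') = 25.0003

25.0003


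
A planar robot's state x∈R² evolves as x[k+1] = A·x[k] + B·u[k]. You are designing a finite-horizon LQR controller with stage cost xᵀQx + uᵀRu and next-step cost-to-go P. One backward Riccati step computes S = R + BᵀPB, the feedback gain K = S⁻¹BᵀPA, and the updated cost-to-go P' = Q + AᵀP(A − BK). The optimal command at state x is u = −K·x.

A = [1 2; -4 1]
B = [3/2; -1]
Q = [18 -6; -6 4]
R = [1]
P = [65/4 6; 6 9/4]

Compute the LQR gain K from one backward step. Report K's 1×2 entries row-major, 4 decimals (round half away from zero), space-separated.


BᵀP = [18.3750 6.7500]
S = R + BᵀPB = [1] + [20.8125] = [21.8125]
BᵀPA = [-8.6250 43.5000]
K = S⁻¹·BᵀPA = [-0.3954 1.9943]
A−BK = [1.5931 -0.9914; -4.3954 2.9943]
AᵀP(A−BK) = [0.8395 -1.2994; -1.2994 4.4993]
P' = Q + AᵀP(A−BK) = [18.8395 -7.2994; -7.2994 8.4993]
tr(P') = 27.3388

-0.3954 1.9943


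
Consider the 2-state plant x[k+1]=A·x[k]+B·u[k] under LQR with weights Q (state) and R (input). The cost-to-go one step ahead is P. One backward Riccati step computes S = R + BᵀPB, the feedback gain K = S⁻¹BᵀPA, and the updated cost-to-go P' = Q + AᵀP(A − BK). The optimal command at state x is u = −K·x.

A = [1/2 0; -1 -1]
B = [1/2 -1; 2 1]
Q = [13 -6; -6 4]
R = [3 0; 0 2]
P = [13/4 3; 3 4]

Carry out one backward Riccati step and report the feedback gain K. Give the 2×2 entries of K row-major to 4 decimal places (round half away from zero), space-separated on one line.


-0.2037 -0.3608 -0.2286 -0.0995

BᵀP = [7.6250 9.5000; -0.2500 1.0000]
S = R + BᵀPB = [3 0; 0 2] + [22.8125 1.8750; 1.8750 1.2500] = [25.8125 1.8750; 1.8750 3.2500]
BᵀPA = [-5.6875 -9.5000; -1.1250 -1.0000]
K = S⁻¹·BᵀPA = [-0.2037 -0.3608; -0.2286 -0.0995]
A−BK = [0.3733 0.0809; -0.3639 -0.1788]
AᵀP(A−BK) = [0.3966 0.3359; 0.3359 0.4728]
P' = Q + AᵀP(A−BK) = [13.3966 -5.6641; -5.6641 4.4728]
tr(P') = 17.8694


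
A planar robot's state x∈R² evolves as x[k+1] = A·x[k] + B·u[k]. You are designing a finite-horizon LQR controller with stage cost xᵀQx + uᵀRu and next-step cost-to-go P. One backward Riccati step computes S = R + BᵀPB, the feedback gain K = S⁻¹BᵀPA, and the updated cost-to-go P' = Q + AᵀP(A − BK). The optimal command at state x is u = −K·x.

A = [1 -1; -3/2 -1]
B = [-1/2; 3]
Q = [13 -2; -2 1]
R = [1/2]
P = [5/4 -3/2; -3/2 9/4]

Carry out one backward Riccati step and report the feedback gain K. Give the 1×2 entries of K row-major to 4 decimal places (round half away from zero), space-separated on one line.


BᵀP = [-5.1250 7.5000]
S = R + BᵀPB = [1/2] + [25.0625] = [25.5625]
BᵀPA = [-16.3750 -2.3750]
K = S⁻¹·BᵀPA = [-0.6406 -0.0929]
A−BK = [0.6797 -1.0465; 0.4218 -0.7213]
AᵀP(A−BK) = [0.3229 -0.1464; -0.1464 0.2793]
P' = Q + AᵀP(A−BK) = [13.3229 -2.1464; -2.1464 1.2793]
tr(P') = 14.6022

-0.6406 -0.0929


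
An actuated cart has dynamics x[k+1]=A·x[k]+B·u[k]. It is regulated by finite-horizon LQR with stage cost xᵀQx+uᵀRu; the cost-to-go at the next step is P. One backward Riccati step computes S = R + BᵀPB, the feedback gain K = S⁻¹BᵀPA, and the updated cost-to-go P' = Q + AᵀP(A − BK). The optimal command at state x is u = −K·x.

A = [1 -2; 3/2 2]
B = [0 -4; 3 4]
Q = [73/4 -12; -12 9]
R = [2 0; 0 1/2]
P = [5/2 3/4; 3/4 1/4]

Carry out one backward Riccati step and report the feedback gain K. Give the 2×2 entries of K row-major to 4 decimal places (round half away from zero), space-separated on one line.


BᵀP = [2.2500 0.7500; -7.0000 -2.0000]
S = R + BᵀPB = [2 0; 0 1/2] + [2.2500 -6.0000; -6.0000 20.0000] = [4.2500 -6.0000; -6.0000 20.5000]
BᵀPA = [3.3750 -3.0000; -10.0000 10.0000]
K = S⁻¹·BᵀPA = [0.1797 -0.0293; -0.4352 0.4792]
A−BK = [-0.7408 -0.0831; 2.7017 0.1711]
AᵀP(A−BK) = [0.3539 -0.1088; -0.1088 0.1198]
P' = Q + AᵀP(A−BK) = [18.6039 -12.1088; -12.1088 9.1198]
tr(P') = 27.7237

0.1797 -0.0293 -0.4352 0.4792


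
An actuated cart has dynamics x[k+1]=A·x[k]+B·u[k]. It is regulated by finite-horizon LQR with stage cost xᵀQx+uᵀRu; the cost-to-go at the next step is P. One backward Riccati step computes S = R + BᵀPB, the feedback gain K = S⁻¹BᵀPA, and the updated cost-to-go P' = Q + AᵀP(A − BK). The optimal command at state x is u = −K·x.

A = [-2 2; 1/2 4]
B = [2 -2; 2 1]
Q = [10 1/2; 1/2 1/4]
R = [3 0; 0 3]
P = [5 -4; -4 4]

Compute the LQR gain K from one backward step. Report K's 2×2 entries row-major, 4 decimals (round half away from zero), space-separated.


BᵀP = [2.0000 0.0000; -14.0000 12.0000]
S = R + BᵀPB = [3 0; 0 3] + [4.0000 -4.0000; -4.0000 40.0000] = [7.0000 -4.0000; -4.0000 43.0000]
BᵀPA = [-4.0000 4.0000; 34.0000 20.0000]
K = S⁻¹·BᵀPA = [-0.1263 0.8842; 0.7789 0.5474]
A−BK = [-0.1895 1.3263; -0.0263 1.6842]
AᵀP(A−BK) = [2.0105 0.9263; 0.9263 5.5158]
P' = Q + AᵀP(A−BK) = [12.0105 1.4263; 1.4263 5.7658]
tr(P') = 17.7763

-0.1263 0.8842 0.7789 0.5474


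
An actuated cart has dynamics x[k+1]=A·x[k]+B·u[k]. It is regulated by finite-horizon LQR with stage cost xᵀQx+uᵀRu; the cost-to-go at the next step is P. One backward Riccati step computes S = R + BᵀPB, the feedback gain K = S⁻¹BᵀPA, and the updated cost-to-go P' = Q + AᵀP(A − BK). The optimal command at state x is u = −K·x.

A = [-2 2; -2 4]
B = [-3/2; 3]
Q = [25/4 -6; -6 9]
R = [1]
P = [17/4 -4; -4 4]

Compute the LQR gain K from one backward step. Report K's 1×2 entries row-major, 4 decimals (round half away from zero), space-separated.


0.0091 0.4269

BᵀP = [-18.3750 18.0000]
S = R + BᵀPB = [1] + [81.5625] = [82.5625]
BᵀPA = [0.7500 35.2500]
K = S⁻¹·BᵀPA = [0.0091 0.4269]
A−BK = [-1.9864 2.6404; -2.0273 2.7192]
AᵀP(A−BK) = [0.9932 -1.3202; -1.3202 1.9500]
P' = Q + AᵀP(A−BK) = [7.2432 -7.3202; -7.3202 10.9500]
tr(P') = 18.1932


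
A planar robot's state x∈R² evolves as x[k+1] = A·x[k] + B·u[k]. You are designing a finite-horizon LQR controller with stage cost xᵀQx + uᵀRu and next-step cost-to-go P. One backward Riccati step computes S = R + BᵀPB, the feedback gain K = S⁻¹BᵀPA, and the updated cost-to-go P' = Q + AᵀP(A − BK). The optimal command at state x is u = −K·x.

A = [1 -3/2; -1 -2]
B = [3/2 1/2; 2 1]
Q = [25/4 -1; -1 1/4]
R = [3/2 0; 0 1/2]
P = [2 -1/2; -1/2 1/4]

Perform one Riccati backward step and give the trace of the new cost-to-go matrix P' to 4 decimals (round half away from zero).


9.2821

BᵀP = [2.0000 -0.2500; 0.5000 0.0000]
S = R + BᵀPB = [3/2 0; 0 1/2] + [2.5000 0.7500; 0.7500 0.2500] = [4.0000 0.7500; 0.7500 0.7500]
BᵀPA = [2.2500 -2.5000; 0.5000 -0.7500]
K = S⁻¹·BᵀPA = [0.5385 -0.5385; 0.1282 -0.4615]
A−BK = [0.1282 -0.4615; -2.2051 -0.4615]
AᵀP(A−BK) = [1.9744 -0.8077; -0.8077 0.8077]
P' = Q + AᵀP(A−BK) = [8.2244 -1.8077; -1.8077 1.0577]
tr(P') = 9.2821


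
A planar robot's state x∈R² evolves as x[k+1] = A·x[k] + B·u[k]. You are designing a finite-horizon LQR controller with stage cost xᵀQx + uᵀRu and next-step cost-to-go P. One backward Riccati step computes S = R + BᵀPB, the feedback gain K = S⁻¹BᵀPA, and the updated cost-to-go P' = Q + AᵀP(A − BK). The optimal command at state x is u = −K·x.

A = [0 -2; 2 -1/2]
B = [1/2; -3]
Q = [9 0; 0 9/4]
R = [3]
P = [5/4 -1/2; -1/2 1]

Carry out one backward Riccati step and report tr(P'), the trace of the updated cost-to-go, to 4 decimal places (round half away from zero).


BᵀP = [2.1250 -3.2500]
S = R + BᵀPB = [3] + [10.8125] = [13.8125]
BᵀPA = [-6.5000 -2.6250]
K = S⁻¹·BᵀPA = [-0.4706 -0.1900]
A−BK = [0.2353 -1.9050; 0.5882 -1.0701]
AᵀP(A−BK) = [0.9412 -0.2353; -0.2353 3.7511]
P' = Q + AᵀP(A−BK) = [9.9412 -0.2353; -0.2353 6.0011]
tr(P') = 15.9423

15.9423
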